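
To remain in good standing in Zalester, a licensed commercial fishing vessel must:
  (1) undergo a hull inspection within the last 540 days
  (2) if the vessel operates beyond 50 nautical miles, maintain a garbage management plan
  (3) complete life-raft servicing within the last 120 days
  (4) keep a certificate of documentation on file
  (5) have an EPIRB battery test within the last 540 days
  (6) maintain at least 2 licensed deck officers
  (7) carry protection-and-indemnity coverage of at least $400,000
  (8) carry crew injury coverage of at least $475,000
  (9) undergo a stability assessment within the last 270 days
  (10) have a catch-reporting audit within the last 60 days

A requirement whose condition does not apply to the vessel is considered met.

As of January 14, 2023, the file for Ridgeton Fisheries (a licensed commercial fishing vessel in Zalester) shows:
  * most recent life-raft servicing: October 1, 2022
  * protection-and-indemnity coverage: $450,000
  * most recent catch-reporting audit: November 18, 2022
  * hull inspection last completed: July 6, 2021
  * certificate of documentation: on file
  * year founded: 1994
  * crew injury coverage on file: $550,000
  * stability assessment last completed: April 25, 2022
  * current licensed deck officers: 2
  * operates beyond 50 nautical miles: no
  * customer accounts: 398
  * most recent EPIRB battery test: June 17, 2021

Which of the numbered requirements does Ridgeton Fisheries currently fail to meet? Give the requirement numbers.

1. hull inspection 557 days ago vs limit 540 → not met
2. condition 'operates beyond 50 nautical miles' does not hold → requirement n/a → met
3. life-raft servicing 105 days ago vs limit 120 → met
4. certificate of documentation present → met
5. EPIRB battery test 576 days ago vs limit 540 → not met
6. licensed deck officers 2 ≥ 2 → met
7. protection-and-indemnity coverage $450,000 ≥ $400,000 → met
8. crew injury coverage $550,000 ≥ $475,000 → met
9. stability assessment 264 days ago vs limit 270 → met
10. catch-reporting audit 57 days ago vs limit 60 → met
Not met: 1, 5

1, 5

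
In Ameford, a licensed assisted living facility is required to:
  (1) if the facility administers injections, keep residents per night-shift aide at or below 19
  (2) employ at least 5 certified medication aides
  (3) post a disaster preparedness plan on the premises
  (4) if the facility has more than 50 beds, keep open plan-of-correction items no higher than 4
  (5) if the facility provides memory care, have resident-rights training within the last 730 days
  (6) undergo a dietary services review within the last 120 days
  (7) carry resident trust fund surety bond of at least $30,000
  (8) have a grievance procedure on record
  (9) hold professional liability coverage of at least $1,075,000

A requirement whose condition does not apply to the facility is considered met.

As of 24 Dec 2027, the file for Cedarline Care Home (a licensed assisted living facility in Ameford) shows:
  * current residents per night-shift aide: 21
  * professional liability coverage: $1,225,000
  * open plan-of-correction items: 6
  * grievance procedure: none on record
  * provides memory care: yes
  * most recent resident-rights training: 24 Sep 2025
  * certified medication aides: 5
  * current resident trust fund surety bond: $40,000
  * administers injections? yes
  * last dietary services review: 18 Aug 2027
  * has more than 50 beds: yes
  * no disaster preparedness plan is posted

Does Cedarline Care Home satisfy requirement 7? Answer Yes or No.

7. resident trust fund surety bond $40,000 ≥ $30,000 → met

Yes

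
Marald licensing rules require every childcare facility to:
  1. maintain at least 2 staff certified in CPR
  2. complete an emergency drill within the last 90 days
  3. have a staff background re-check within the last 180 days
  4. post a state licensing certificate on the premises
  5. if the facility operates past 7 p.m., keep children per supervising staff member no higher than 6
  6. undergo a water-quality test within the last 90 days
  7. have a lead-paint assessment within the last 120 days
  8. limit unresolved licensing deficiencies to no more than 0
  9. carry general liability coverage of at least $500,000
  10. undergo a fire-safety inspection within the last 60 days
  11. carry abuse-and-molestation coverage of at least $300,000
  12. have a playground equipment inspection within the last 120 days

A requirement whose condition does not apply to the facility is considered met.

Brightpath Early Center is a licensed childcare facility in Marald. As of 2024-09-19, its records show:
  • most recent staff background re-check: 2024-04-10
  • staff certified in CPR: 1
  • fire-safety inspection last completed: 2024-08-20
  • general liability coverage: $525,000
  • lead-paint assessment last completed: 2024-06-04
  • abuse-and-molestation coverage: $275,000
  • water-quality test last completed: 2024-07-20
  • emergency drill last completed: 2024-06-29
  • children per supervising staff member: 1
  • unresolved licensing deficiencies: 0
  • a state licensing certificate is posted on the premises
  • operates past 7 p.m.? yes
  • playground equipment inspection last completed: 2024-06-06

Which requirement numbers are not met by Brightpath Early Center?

1, 11

1. staff certified in CPR 1 < 2 → not met
2. emergency drill 82 days ago vs limit 90 → met
3. staff background re-check 162 days ago vs limit 180 → met
4. state licensing certificate present → met
5. condition 'operates past 7 p.m.' holds; children per supervising staff member 1 ≤ 6 → met
6. water-quality test 61 days ago vs limit 90 → met
7. lead-paint assessment 107 days ago vs limit 120 → met
8. unresolved licensing deficiencies 0 ≤ 0 → met
9. general liability coverage $525,000 ≥ $500,000 → met
10. fire-safety inspection 30 days ago vs limit 60 → met
11. abuse-and-molestation coverage $275,000 < $300,000 → not met
12. playground equipment inspection 105 days ago vs limit 120 → met
Not met: 1, 11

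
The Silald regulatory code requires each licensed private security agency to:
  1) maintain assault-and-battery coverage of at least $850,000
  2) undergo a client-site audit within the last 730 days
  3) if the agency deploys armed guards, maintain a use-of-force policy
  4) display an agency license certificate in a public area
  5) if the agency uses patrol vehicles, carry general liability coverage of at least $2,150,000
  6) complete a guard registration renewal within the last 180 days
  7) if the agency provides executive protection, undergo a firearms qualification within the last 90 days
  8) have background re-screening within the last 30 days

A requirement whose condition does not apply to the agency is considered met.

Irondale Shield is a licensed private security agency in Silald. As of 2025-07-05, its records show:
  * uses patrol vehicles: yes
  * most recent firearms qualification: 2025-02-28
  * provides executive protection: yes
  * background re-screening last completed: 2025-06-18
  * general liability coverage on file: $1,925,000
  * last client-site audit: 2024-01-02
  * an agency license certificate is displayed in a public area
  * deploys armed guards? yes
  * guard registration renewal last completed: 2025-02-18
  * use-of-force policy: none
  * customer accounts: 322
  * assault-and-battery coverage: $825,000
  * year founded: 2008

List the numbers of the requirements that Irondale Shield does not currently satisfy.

1, 3, 5, 7

1. assault-and-battery coverage $825,000 < $850,000 → not met
2. client-site audit 550 days ago vs limit 730 → met
3. condition 'deploys armed guards' holds; use-of-force policy absent → not met
4. agency license certificate present → met
5. condition 'uses patrol vehicles' holds; general liability coverage $1,925,000 < $2,150,000 → not met
6. guard registration renewal 137 days ago vs limit 180 → met
7. condition 'provides executive protection' holds; firearms qualification 127 days ago vs limit 90 → not met
8. background re-screening 17 days ago vs limit 30 → met
Not met: 1, 3, 5, 7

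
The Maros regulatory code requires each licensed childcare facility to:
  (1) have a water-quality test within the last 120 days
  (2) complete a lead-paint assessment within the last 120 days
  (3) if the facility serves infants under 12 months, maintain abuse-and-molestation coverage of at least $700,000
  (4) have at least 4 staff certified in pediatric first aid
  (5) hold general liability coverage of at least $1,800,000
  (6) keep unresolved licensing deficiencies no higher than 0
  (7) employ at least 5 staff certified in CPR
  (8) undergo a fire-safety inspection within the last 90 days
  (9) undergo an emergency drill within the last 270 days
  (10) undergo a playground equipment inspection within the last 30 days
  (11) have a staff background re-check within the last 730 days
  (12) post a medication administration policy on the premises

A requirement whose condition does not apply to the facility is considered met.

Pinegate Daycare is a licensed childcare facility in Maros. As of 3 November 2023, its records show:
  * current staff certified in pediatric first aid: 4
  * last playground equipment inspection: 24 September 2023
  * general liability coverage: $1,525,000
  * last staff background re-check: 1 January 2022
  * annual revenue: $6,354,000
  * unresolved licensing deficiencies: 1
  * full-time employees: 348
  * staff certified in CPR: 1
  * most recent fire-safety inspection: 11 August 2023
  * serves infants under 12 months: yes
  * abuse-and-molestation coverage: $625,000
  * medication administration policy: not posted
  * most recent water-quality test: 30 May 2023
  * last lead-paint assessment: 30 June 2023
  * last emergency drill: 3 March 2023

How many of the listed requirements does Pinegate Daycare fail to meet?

1. water-quality test 157 days ago vs limit 120 → not met
2. lead-paint assessment 126 days ago vs limit 120 → not met
3. condition 'serves infants under 12 months' holds; abuse-and-molestation coverage $625,000 < $700,000 → not met
4. staff certified in pediatric first aid 4 ≥ 4 → met
5. general liability coverage $1,525,000 < $1,800,000 → not met
6. unresolved licensing deficiencies 1 > 0 → not met
7. staff certified in CPR 1 < 5 → not met
8. fire-safety inspection 84 days ago vs limit 90 → met
9. emergency drill 245 days ago vs limit 270 → met
10. playground equipment inspection 40 days ago vs limit 30 → not met
11. staff background re-check 671 days ago vs limit 730 → met
12. medication administration policy absent → not met
Not met: 8 of 12

8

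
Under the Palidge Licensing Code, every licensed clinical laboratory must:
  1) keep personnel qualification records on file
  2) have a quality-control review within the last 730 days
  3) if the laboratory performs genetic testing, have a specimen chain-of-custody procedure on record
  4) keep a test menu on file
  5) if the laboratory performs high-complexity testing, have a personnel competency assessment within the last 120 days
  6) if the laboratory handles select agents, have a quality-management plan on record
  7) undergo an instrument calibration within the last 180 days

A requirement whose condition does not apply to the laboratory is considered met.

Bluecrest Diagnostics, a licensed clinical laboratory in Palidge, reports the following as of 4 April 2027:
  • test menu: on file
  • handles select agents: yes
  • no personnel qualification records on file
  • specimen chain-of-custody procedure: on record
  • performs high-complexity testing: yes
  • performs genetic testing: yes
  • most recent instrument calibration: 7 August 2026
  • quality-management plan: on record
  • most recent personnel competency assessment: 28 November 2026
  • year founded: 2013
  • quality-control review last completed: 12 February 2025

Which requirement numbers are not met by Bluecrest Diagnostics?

1. personnel qualification records absent → not met
2. quality-control review 781 days ago vs limit 730 → not met
3. condition 'performs genetic testing' holds; specimen chain-of-custody procedure present → met
4. test menu present → met
5. condition 'performs high-complexity testing' holds; personnel competency assessment 127 days ago vs limit 120 → not met
6. condition 'handles select agents' holds; quality-management plan present → met
7. instrument calibration 240 days ago vs limit 180 → not met
Not met: 1, 2, 5, 7

1, 2, 5, 7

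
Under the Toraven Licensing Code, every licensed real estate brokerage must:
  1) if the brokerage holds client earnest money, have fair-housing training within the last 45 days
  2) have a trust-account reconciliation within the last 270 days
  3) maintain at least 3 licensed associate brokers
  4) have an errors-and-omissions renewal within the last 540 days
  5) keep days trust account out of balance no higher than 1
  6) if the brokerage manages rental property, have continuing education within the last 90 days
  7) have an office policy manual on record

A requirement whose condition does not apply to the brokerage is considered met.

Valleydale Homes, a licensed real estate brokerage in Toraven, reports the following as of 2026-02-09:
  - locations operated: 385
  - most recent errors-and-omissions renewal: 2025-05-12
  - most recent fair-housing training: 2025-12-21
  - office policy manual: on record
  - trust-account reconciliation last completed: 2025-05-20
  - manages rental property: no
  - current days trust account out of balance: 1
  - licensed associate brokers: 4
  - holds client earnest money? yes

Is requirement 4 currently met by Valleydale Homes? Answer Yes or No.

Yes

4. errors-and-omissions renewal 273 days ago vs limit 540 → met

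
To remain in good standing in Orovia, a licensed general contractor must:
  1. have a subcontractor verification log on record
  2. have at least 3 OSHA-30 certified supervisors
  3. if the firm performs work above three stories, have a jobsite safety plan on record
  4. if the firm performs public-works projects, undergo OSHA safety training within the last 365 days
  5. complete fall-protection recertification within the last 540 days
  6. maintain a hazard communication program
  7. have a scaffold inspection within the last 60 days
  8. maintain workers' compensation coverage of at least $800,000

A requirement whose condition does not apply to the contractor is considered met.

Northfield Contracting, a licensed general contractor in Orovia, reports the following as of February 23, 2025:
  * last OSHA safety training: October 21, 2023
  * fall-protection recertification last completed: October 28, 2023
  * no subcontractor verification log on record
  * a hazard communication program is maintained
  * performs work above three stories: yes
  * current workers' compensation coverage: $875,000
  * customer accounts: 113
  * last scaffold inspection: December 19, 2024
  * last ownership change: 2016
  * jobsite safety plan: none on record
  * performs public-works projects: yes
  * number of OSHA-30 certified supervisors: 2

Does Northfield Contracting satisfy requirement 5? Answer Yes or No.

5. fall-protection recertification 484 days ago vs limit 540 → met

Yes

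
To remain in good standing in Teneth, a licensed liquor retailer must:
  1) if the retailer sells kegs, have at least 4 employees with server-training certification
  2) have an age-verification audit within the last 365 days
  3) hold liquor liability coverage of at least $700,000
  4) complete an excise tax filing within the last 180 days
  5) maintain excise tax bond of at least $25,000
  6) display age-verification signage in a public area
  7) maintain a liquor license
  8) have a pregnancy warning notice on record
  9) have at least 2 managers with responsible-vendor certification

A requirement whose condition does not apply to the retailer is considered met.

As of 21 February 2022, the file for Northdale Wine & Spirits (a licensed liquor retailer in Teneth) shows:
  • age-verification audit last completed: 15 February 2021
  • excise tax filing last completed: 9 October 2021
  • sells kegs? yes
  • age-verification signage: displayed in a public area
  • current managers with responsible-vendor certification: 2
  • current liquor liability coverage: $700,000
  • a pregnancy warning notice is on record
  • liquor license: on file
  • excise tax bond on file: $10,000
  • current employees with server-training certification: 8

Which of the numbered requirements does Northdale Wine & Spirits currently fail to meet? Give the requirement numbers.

1. condition 'sells kegs' holds; employees with server-training certification 8 ≥ 4 → met
2. age-verification audit 371 days ago vs limit 365 → not met
3. liquor liability coverage $700,000 ≥ $700,000 → met
4. excise tax filing 135 days ago vs limit 180 → met
5. excise tax bond $10,000 < $25,000 → not met
6. age-verification signage present → met
7. liquor license present → met
8. pregnancy warning notice present → met
9. managers with responsible-vendor certification 2 ≥ 2 → met
Not met: 2, 5

2, 5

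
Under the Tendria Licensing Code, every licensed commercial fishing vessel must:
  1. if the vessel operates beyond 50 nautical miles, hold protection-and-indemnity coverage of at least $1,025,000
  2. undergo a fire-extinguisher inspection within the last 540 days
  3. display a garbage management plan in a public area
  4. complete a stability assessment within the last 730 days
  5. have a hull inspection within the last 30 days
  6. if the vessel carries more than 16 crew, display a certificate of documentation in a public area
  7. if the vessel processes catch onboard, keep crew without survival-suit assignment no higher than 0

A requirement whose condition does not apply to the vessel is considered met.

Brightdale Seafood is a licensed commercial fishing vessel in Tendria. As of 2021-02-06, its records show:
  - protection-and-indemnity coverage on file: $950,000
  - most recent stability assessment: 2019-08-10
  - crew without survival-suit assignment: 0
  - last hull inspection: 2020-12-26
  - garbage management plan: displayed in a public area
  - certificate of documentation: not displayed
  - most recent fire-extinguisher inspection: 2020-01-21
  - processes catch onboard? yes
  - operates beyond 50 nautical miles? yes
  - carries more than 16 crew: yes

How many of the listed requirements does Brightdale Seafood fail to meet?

1. condition 'operates beyond 50 nautical miles' holds; protection-and-indemnity coverage $950,000 < $1,025,000 → not met
2. fire-extinguisher inspection 382 days ago vs limit 540 → met
3. garbage management plan present → met
4. stability assessment 546 days ago vs limit 730 → met
5. hull inspection 42 days ago vs limit 30 → not met
6. condition 'carries more than 16 crew' holds; certificate of documentation absent → not met
7. condition 'processes catch onboard' holds; crew without survival-suit assignment 0 ≤ 0 → met
Not met: 3 of 7

3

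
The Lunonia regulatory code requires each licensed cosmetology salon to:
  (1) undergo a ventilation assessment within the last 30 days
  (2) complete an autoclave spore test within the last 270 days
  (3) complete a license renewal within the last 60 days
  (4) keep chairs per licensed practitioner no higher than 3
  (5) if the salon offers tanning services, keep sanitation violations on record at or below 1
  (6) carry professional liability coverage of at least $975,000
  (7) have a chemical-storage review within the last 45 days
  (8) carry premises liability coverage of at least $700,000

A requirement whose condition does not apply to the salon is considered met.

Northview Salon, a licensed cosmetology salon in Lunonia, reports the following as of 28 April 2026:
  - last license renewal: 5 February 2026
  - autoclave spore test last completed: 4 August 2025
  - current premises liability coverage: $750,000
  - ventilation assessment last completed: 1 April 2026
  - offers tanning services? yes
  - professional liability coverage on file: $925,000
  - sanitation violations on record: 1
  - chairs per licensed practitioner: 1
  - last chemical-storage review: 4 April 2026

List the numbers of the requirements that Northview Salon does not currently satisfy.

1. ventilation assessment 27 days ago vs limit 30 → met
2. autoclave spore test 267 days ago vs limit 270 → met
3. license renewal 82 days ago vs limit 60 → not met
4. chairs per licensed practitioner 1 ≤ 3 → met
5. condition 'offers tanning services' holds; sanitation violations on record 1 ≤ 1 → met
6. professional liability coverage $925,000 < $975,000 → not met
7. chemical-storage review 24 days ago vs limit 45 → met
8. premises liability coverage $750,000 ≥ $700,000 → met
Not met: 3, 6

3, 6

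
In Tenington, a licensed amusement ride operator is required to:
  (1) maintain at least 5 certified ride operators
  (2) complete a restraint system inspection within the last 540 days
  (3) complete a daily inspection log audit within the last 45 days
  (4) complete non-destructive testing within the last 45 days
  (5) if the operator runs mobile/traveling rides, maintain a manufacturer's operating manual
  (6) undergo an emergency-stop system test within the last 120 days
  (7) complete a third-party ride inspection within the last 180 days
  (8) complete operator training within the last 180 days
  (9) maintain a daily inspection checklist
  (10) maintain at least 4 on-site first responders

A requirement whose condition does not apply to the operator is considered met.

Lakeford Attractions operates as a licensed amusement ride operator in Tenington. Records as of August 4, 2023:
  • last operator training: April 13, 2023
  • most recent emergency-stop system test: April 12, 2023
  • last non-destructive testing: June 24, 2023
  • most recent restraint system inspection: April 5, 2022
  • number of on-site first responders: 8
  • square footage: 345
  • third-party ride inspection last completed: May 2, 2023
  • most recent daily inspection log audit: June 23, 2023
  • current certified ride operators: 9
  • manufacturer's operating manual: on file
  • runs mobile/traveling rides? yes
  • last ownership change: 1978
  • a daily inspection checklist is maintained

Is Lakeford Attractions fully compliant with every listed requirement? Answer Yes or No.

1. certified ride operators 9 ≥ 5 → met
2. restraint system inspection 486 days ago vs limit 540 → met
3. daily inspection log audit 42 days ago vs limit 45 → met
4. non-destructive testing 41 days ago vs limit 45 → met
5. condition 'runs mobile/traveling rides' holds; manufacturer's operating manual present → met
6. emergency-stop system test 114 days ago vs limit 120 → met
7. third-party ride inspection 94 days ago vs limit 180 → met
8. operator training 113 days ago vs limit 180 → met
9. daily inspection checklist present → met
10. on-site first responders 8 ≥ 4 → met
All met.

Yes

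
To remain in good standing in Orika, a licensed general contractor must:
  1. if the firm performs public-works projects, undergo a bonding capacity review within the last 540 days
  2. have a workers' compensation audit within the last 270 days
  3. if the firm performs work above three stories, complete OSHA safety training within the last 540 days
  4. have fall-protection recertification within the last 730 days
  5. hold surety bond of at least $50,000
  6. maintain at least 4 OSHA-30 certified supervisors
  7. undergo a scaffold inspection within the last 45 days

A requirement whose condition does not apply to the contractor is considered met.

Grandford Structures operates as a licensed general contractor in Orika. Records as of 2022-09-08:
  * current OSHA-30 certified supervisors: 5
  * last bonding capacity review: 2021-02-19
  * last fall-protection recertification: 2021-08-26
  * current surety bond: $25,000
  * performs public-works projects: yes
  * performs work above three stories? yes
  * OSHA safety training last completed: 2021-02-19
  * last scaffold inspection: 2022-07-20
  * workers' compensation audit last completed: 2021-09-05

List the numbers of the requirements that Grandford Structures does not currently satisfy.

1, 2, 3, 5, 7

1. condition 'performs public-works projects' holds; bonding capacity review 566 days ago vs limit 540 → not met
2. workers' compensation audit 368 days ago vs limit 270 → not met
3. condition 'performs work above three stories' holds; OSHA safety training 566 days ago vs limit 540 → not met
4. fall-protection recertification 378 days ago vs limit 730 → met
5. surety bond $25,000 < $50,000 → not met
6. OSHA-30 certified supervisors 5 ≥ 4 → met
7. scaffold inspection 50 days ago vs limit 45 → not met
Not met: 1, 2, 3, 5, 7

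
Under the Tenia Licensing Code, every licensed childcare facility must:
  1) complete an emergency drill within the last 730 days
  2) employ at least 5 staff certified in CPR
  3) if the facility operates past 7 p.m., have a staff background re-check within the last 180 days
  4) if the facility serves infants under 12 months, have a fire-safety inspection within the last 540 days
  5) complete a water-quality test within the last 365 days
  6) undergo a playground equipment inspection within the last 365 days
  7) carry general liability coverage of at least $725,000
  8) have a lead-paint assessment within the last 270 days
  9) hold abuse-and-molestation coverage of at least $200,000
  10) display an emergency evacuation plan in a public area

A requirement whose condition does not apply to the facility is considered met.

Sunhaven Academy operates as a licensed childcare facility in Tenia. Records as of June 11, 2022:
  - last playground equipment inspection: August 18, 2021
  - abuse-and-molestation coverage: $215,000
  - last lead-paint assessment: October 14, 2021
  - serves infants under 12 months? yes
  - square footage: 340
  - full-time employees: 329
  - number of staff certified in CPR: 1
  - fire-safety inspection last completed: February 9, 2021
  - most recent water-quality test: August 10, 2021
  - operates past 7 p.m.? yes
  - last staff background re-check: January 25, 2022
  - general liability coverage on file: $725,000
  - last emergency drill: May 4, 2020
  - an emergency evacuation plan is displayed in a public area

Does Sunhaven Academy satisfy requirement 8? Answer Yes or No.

8. lead-paint assessment 240 days ago vs limit 270 → met

Yes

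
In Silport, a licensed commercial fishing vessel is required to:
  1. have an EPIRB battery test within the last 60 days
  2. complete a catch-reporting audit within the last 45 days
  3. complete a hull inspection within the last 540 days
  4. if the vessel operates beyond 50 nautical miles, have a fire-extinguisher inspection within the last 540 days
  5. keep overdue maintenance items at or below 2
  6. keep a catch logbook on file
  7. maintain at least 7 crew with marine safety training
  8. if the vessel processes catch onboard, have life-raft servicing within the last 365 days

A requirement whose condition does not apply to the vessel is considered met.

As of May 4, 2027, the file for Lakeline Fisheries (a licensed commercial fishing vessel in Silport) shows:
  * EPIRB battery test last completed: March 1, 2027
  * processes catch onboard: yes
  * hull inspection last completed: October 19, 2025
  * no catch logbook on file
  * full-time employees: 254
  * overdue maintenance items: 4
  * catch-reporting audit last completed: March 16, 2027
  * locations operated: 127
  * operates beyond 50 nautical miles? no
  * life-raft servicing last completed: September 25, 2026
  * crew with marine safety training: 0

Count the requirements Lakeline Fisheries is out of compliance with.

6

1. EPIRB battery test 64 days ago vs limit 60 → not met
2. catch-reporting audit 49 days ago vs limit 45 → not met
3. hull inspection 562 days ago vs limit 540 → not met
4. condition 'operates beyond 50 nautical miles' does not hold → requirement n/a → met
5. overdue maintenance items 4 > 2 → not met
6. catch logbook absent → not met
7. crew with marine safety training 0 < 7 → not met
8. condition 'processes catch onboard' holds; life-raft servicing 221 days ago vs limit 365 → met
Not met: 6 of 8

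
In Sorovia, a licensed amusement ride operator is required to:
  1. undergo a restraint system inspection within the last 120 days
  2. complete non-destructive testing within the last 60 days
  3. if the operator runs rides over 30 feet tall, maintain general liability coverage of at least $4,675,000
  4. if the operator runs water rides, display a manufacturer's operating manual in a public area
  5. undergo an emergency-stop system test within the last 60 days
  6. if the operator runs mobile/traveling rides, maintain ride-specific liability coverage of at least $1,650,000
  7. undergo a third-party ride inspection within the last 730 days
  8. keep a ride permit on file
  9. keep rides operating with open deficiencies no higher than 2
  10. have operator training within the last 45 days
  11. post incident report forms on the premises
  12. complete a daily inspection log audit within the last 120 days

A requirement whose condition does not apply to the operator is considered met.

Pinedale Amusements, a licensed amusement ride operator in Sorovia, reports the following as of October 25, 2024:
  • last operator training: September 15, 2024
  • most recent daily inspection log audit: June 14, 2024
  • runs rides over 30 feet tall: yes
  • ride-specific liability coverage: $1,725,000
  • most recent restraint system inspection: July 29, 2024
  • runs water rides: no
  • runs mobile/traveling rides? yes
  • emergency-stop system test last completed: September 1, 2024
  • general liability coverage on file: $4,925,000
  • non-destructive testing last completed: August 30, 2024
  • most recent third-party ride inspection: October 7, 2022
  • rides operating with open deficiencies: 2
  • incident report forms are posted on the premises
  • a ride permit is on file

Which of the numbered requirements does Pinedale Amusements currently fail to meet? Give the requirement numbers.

1. restraint system inspection 88 days ago vs limit 120 → met
2. non-destructive testing 56 days ago vs limit 60 → met
3. condition 'runs rides over 30 feet tall' holds; general liability coverage $4,925,000 ≥ $4,675,000 → met
4. condition 'runs water rides' does not hold → requirement n/a → met
5. emergency-stop system test 54 days ago vs limit 60 → met
6. condition 'runs mobile/traveling rides' holds; ride-specific liability coverage $1,725,000 ≥ $1,650,000 → met
7. third-party ride inspection 749 days ago vs limit 730 → not met
8. ride permit present → met
9. rides operating with open deficiencies 2 ≤ 2 → met
10. operator training 40 days ago vs limit 45 → met
11. incident report forms present → met
12. daily inspection log audit 133 days ago vs limit 120 → not met
Not met: 7, 12

7, 12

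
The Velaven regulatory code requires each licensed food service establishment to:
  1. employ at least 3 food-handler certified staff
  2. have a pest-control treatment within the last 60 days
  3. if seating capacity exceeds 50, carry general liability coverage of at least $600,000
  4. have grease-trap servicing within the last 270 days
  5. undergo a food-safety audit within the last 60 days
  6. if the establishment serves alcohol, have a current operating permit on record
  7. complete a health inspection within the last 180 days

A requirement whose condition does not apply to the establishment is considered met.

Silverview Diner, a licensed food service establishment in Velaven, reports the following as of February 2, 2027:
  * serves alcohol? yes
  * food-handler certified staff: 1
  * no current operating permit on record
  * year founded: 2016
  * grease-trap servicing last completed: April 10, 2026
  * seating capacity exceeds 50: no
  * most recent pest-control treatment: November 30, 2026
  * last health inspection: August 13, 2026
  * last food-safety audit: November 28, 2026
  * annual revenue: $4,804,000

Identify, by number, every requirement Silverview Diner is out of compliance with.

1. food-handler certified staff 1 < 3 → not met
2. pest-control treatment 64 days ago vs limit 60 → not met
3. condition 'seating capacity exceeds 50' does not hold → requirement n/a → met
4. grease-trap servicing 298 days ago vs limit 270 → not met
5. food-safety audit 66 days ago vs limit 60 → not met
6. condition 'serves alcohol' holds; current operating permit absent → not met
7. health inspection 173 days ago vs limit 180 → met
Not met: 1, 2, 4, 5, 6

1, 2, 4, 5, 6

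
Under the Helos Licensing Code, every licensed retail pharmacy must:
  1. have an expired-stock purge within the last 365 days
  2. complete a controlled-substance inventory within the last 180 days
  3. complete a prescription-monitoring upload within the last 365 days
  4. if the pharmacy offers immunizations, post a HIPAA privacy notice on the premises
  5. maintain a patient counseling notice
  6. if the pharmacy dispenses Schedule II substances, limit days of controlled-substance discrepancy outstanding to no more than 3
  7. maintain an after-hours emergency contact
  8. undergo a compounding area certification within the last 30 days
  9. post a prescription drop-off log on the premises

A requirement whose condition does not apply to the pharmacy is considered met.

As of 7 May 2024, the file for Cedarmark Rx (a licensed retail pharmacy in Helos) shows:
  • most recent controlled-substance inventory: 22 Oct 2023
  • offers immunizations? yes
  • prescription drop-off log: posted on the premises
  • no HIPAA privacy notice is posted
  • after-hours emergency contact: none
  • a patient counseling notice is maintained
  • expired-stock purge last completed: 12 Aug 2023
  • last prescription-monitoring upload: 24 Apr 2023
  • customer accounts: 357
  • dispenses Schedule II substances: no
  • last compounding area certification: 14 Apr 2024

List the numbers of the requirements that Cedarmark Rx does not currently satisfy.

1. expired-stock purge 269 days ago vs limit 365 → met
2. controlled-substance inventory 198 days ago vs limit 180 → not met
3. prescription-monitoring upload 379 days ago vs limit 365 → not met
4. condition 'offers immunizations' holds; HIPAA privacy notice absent → not met
5. patient counseling notice present → met
6. condition 'dispenses Schedule II substances' does not hold → requirement n/a → met
7. after-hours emergency contact absent → not met
8. compounding area certification 23 days ago vs limit 30 → met
9. prescription drop-off log present → met
Not met: 2, 3, 4, 7

2, 3, 4, 7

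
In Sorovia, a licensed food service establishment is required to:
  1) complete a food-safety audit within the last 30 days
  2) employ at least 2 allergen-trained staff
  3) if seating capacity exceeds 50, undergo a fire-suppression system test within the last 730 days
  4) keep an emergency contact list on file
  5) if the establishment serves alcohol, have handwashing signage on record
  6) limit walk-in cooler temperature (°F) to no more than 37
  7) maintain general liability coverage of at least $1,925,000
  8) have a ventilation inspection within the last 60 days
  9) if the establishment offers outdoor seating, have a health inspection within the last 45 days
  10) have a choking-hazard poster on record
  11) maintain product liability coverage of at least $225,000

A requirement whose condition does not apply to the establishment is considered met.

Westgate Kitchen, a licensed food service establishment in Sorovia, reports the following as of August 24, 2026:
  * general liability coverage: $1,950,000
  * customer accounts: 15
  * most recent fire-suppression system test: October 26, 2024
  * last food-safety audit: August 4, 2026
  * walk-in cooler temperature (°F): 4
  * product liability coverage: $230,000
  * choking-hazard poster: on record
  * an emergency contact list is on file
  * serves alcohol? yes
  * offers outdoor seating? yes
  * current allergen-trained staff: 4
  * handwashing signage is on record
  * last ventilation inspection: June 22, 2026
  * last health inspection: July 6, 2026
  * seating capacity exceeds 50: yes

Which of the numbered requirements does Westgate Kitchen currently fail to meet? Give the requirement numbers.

8, 9

1. food-safety audit 20 days ago vs limit 30 → met
2. allergen-trained staff 4 ≥ 2 → met
3. condition 'seating capacity exceeds 50' holds; fire-suppression system test 667 days ago vs limit 730 → met
4. emergency contact list present → met
5. condition 'serves alcohol' holds; handwashing signage present → met
6. walk-in cooler temperature (°F) 4 ≤ 37 → met
7. general liability coverage $1,950,000 ≥ $1,925,000 → met
8. ventilation inspection 63 days ago vs limit 60 → not met
9. condition 'offers outdoor seating' holds; health inspection 49 days ago vs limit 45 → not met
10. choking-hazard poster present → met
11. product liability coverage $230,000 ≥ $225,000 → met
Not met: 8, 9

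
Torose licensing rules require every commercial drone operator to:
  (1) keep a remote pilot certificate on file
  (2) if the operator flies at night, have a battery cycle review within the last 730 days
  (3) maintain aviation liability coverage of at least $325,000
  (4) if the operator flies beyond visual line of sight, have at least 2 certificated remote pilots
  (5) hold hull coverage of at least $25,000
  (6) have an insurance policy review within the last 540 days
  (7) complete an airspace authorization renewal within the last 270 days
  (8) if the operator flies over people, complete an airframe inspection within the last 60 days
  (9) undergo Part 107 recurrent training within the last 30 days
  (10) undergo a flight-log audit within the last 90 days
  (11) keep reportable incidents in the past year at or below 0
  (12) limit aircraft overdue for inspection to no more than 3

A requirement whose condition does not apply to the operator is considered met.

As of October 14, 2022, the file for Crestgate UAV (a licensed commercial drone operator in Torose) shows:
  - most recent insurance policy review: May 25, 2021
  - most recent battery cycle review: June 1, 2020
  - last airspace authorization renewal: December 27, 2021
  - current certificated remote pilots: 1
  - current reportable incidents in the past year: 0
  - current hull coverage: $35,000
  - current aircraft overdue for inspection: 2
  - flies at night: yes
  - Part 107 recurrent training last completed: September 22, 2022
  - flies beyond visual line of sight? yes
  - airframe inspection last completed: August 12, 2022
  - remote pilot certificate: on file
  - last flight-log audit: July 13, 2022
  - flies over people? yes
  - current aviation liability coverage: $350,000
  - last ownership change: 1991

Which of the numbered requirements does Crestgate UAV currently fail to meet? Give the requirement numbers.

2, 4, 7, 8, 10

1. remote pilot certificate present → met
2. condition 'flies at night' holds; battery cycle review 865 days ago vs limit 730 → not met
3. aviation liability coverage $350,000 ≥ $325,000 → met
4. condition 'flies beyond visual line of sight' holds; certificated remote pilots 1 < 2 → not met
5. hull coverage $35,000 ≥ $25,000 → met
6. insurance policy review 507 days ago vs limit 540 → met
7. airspace authorization renewal 291 days ago vs limit 270 → not met
8. condition 'flies over people' holds; airframe inspection 63 days ago vs limit 60 → not met
9. Part 107 recurrent training 22 days ago vs limit 30 → met
10. flight-log audit 93 days ago vs limit 90 → not met
11. reportable incidents in the past year 0 ≤ 0 → met
12. aircraft overdue for inspection 2 ≤ 3 → met
Not met: 2, 4, 7, 8, 10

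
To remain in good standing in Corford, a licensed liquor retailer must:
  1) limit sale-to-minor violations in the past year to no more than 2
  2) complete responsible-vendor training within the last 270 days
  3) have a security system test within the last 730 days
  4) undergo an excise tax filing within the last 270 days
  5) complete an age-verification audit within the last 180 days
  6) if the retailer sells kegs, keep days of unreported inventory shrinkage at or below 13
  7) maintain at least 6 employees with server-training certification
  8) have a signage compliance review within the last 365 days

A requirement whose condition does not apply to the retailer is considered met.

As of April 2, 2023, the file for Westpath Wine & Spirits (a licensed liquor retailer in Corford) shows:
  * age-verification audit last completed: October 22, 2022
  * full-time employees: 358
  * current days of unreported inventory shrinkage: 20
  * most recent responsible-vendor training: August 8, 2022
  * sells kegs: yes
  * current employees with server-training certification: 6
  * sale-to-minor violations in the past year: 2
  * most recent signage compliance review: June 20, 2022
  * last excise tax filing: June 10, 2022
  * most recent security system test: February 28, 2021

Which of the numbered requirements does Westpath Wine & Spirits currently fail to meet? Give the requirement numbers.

3, 4, 6

1. sale-to-minor violations in the past year 2 ≤ 2 → met
2. responsible-vendor training 237 days ago vs limit 270 → met
3. security system test 763 days ago vs limit 730 → not met
4. excise tax filing 296 days ago vs limit 270 → not met
5. age-verification audit 162 days ago vs limit 180 → met
6. condition 'sells kegs' holds; days of unreported inventory shrinkage 20 > 13 → not met
7. employees with server-training certification 6 ≥ 6 → met
8. signage compliance review 286 days ago vs limit 365 → met
Not met: 3, 4, 6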